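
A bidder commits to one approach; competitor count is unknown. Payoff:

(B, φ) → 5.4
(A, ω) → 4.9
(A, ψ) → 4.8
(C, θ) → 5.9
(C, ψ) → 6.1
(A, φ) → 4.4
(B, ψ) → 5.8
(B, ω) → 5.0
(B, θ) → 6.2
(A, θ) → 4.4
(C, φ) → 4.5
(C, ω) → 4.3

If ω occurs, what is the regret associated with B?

0.0

Best payoff under ω is 5.0.
Regret = 5.0 − 5.0 = 0.0.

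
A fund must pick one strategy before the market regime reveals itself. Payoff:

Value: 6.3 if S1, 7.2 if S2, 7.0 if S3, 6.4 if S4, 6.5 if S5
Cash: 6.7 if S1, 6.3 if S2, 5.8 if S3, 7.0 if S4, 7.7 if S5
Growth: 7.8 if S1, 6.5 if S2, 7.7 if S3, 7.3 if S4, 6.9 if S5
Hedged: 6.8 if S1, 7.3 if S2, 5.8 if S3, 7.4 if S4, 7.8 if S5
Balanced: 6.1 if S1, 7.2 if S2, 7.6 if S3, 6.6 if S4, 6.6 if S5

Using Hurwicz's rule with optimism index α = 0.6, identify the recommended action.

Growth

Value: 0.6·7.2 + 0.4·6.3 = 6.84
Cash: 0.6·7.7 + 0.4·5.8 = 6.94
Growth: 0.6·7.8 + 0.4·6.5 = 7.28
Hedged: 0.6·7.8 + 0.4·5.8 = 7
Balanced: 0.6·7.6 + 0.4·6.1 = 7
Highest Hurwicz score = 7.28 → Growth.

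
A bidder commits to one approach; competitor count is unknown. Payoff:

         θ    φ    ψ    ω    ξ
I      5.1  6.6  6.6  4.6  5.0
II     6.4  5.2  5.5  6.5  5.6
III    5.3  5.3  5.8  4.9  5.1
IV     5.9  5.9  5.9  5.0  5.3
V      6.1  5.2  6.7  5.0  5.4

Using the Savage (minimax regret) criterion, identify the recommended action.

Column bests: θ=6.4, φ=6.6, ψ=6.7, ω=6.5, ξ=5.6.
I regrets: 1.3, 0.0, 0.1, 1.9, 0.6 → max 1.9
II regrets: 0.0, 1.4, 1.2, 0.0, 0.0 → max 1.4
III regrets: 1.1, 1.3, 0.9, 1.6, 0.5 → max 1.6
IV regrets: 0.5, 0.7, 0.8, 1.5, 0.3 → max 1.5
V regrets: 0.3, 1.4, 0.0, 1.5, 0.2 → max 1.5
Smallest max regret = 1.4 → II.

II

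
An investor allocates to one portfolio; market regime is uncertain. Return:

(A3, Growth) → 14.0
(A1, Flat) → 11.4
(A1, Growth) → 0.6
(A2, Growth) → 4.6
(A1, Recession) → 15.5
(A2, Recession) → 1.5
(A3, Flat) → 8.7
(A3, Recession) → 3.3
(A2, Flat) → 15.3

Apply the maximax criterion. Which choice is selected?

Row maxima: A1=15.5, A2=15.3, A3=14.0
Best best-case = 15.5 → A1.

A1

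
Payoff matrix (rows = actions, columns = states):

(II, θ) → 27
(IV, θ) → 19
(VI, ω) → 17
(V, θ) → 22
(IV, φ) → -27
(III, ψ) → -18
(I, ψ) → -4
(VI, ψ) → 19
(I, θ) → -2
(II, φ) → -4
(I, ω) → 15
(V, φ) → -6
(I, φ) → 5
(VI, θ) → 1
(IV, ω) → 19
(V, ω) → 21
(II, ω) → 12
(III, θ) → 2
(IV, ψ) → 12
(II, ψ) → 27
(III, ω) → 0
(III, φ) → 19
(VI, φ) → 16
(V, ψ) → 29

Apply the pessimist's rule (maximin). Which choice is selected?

Row minima: I=-4, II=-4, III=-18, IV=-27, V=-6, VI=1
Best worst-case = 1 → VI.

VI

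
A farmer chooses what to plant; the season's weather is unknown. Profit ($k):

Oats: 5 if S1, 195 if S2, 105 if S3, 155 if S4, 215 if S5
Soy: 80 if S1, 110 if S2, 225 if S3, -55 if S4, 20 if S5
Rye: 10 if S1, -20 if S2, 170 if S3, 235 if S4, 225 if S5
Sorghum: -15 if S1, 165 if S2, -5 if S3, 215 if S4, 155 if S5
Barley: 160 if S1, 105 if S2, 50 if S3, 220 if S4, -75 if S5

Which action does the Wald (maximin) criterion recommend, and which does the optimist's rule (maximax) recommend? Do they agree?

Row minima: Oats=5, Soy=-55, Rye=-20, Sorghum=-15, Barley=-75
Best worst-case = 5 → Oats.
Row maxima: Oats=215, Soy=225, Rye=235, Sorghum=215, Barley=220
Best best-case = 235 → Rye.

maximin → Oats; maximax → Rye (disagree)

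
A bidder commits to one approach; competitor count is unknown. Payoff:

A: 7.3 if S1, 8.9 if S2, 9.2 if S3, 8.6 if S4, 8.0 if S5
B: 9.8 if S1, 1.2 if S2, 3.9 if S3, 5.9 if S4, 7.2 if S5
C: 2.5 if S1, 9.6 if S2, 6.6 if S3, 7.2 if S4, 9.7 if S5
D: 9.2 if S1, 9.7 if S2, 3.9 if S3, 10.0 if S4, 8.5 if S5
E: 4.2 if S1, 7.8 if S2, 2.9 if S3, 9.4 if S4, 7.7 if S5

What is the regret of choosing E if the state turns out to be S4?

0.6

Best payoff under S4 is 10.0.
Regret = 10.0 − 9.4 = 0.6.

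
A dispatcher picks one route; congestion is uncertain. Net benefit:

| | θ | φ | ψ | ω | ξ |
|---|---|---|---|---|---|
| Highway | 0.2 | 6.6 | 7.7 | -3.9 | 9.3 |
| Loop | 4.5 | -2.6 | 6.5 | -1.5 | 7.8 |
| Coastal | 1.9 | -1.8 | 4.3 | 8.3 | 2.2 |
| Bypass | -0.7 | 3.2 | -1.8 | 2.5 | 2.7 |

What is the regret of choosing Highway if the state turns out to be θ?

4.3

Best payoff under θ is 4.5.
Regret = 4.5 − 0.2 = 4.3.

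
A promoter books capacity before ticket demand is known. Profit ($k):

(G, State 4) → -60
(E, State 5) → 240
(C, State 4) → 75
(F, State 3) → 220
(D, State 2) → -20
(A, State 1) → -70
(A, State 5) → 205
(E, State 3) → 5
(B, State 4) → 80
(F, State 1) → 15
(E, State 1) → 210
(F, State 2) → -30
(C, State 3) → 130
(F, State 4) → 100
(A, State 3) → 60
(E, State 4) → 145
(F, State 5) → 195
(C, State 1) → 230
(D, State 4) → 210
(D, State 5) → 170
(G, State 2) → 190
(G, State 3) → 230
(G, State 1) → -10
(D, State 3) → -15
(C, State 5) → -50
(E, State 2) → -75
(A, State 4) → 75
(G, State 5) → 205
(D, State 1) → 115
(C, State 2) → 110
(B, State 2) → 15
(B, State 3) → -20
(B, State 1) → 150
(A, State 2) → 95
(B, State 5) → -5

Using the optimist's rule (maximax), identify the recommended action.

Row maxima: A=205, B=150, C=230, D=210, E=240, F=220, G=230
Best best-case = 240 → E.

E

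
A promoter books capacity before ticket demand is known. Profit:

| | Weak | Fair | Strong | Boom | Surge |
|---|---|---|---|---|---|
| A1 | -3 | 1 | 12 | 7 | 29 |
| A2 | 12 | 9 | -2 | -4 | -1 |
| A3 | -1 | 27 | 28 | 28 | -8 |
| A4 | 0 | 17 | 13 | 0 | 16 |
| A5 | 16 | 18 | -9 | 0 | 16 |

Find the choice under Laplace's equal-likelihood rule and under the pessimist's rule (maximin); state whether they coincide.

laplace → A3; maximin → A4 (disagree)

Row averages: A1=9.2, A2=2.8, A3=14.8, A4=9.2, A5=8.2
Highest average = 14.8 → A3.
Row minima: A1=-3, A2=-4, A3=-8, A4=0, A5=-9
Best worst-case = 0 → A4.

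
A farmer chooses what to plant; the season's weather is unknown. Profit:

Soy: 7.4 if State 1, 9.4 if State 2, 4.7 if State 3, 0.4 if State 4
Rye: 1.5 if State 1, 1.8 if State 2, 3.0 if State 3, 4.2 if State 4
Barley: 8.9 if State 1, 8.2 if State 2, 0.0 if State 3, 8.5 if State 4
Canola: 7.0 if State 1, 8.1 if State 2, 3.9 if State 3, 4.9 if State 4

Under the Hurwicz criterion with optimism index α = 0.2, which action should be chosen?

Soy: 0.2·9.4 + 0.8·0.4 = 2.2
Rye: 0.2·4.2 + 0.8·1.5 = 2.04
Barley: 0.2·8.9 + 0.8·0.0 = 1.78
Canola: 0.2·8.1 + 0.8·3.9 = 4.74
Highest Hurwicz score = 4.74 → Canola.

Canola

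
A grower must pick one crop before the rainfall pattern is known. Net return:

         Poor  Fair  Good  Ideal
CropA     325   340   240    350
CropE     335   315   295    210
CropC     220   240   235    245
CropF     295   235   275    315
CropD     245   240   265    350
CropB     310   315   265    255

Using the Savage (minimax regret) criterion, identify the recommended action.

Column bests: Poor=335, Fair=340, Good=295, Ideal=350.
CropA regrets: 10, 0, 55, 0 → max 55
CropE regrets: 0, 25, 0, 140 → max 140
CropC regrets: 115, 100, 60, 105 → max 115
CropF regrets: 40, 105, 20, 35 → max 105
CropD regrets: 90, 100, 30, 0 → max 100
CropB regrets: 25, 25, 30, 95 → max 95
Smallest max regret = 55 → CropA.

CropA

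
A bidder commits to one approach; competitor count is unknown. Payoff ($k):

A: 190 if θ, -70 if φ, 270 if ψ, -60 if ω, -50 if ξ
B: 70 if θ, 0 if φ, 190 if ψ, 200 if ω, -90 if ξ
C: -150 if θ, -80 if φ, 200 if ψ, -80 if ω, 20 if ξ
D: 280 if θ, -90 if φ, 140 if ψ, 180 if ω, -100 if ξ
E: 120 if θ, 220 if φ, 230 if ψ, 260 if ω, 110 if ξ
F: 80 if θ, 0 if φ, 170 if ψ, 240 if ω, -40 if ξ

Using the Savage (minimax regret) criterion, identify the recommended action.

Column bests: θ=280, φ=220, ψ=270, ω=260, ξ=110.
A regrets: 90, 290, 0, 320, 160 → max 320
B regrets: 210, 220, 80, 60, 200 → max 220
C regrets: 430, 300, 70, 340, 90 → max 430
D regrets: 0, 310, 130, 80, 210 → max 310
E regrets: 160, 0, 40, 0, 0 → max 160
F regrets: 200, 220, 100, 20, 150 → max 220
Smallest max regret = 160 → E.

E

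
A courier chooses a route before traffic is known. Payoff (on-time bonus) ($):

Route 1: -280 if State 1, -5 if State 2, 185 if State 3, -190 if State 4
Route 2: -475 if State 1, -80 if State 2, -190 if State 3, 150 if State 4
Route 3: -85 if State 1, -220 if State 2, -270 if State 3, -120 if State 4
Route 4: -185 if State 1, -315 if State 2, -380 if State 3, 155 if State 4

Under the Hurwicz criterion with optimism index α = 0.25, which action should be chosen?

Route 1

Route 1: 0.25·185 + 0.75·(-280) = -163.75
Route 2: 0.25·150 + 0.75·(-475) = -318.75
Route 3: 0.25·(-85) + 0.75·(-270) = -223.75
Route 4: 0.25·155 + 0.75·(-380) = -246.25
Highest Hurwicz score = -163.75 → Route 1.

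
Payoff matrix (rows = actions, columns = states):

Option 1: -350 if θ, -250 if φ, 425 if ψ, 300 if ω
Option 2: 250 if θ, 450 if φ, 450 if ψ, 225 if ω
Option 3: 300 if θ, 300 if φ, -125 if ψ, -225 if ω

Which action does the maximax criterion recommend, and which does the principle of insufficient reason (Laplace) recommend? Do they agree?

Row maxima: Option 1=425, Option 2=450, Option 3=300
Best best-case = 450 → Option 2.
Row averages: Option 1=31.25, Option 2=343.75, Option 3=62.5
Highest average = 343.75 → Option 2.

maximax → Option 2; laplace → Option 2 (agree)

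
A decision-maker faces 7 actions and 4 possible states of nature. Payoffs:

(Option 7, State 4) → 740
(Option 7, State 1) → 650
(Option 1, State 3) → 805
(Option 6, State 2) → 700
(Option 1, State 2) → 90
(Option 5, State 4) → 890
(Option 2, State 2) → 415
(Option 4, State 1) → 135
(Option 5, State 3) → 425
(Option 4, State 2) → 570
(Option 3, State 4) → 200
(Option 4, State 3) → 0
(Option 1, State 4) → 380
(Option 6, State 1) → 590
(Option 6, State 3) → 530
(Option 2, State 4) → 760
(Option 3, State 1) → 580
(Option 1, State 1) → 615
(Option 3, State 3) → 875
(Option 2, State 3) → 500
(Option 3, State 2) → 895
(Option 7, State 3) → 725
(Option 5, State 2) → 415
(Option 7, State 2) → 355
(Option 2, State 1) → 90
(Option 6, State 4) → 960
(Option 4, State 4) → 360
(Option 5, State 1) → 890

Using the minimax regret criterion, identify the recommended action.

Option 6

Column bests: State 1=890, State 2=895, State 3=875, State 4=960.
Option 1 regrets: 275, 805, 70, 580 → max 805
Option 2 regrets: 800, 480, 375, 200 → max 800
Option 3 regrets: 310, 0, 0, 760 → max 760
Option 4 regrets: 755, 325, 875, 600 → max 875
Option 5 regrets: 0, 480, 450, 70 → max 480
Option 6 regrets: 300, 195, 345, 0 → max 345
Option 7 regrets: 240, 540, 150, 220 → max 540
Smallest max regret = 345 → Option 6.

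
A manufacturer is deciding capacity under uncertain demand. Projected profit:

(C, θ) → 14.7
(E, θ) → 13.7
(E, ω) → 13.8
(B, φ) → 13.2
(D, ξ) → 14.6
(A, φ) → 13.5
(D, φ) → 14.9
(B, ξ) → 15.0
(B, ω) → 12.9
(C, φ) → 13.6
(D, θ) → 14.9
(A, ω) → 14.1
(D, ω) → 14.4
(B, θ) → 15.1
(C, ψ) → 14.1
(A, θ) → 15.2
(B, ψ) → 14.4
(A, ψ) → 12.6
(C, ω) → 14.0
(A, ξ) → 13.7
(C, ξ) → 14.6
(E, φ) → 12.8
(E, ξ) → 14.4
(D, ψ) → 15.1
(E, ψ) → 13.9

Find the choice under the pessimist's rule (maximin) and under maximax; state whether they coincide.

Row minima: A=12.6, B=12.9, C=13.6, D=14.4, E=12.8
Best worst-case = 14.4 → D.
Row maxima: A=15.2, B=15.1, C=14.7, D=15.1, E=14.4
Best best-case = 15.2 → A.

maximin → D; maximax → A (disagree)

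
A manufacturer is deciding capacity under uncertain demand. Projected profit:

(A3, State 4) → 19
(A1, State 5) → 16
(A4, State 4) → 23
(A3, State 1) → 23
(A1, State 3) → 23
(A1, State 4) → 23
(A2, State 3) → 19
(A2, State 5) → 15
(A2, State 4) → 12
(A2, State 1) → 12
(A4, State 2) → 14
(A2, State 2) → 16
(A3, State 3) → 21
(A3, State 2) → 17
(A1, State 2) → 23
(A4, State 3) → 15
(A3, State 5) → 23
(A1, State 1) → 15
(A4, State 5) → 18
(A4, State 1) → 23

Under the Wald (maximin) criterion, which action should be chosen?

Row minima: A1=15, A2=12, A3=17, A4=14
Best worst-case = 17 → A3.

A3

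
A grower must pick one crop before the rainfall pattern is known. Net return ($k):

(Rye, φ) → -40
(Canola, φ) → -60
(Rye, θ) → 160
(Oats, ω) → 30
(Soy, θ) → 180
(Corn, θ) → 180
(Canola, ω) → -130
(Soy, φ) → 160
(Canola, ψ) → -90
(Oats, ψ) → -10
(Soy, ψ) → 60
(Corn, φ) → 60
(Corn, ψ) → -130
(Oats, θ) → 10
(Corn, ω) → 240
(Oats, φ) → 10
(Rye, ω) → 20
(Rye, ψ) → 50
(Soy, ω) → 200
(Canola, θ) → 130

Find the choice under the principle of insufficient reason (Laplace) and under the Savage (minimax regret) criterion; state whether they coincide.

Row averages: Corn=87.5, Soy=150, Rye=47.5, Oats=10, Canola=-37.5
Highest average = 150 → Soy.
Column bests: θ=180, φ=160, ψ=60, ω=240.
Corn regrets: 0, 100, 190, 0 → max 190
Soy regrets: 0, 0, 0, 40 → max 40
Rye regrets: 20, 200, 10, 220 → max 220
Oats regrets: 170, 150, 70, 210 → max 210
Canola regrets: 50, 220, 150, 370 → max 370
Smallest max regret = 40 → Soy.

laplace → Soy; minimax regret → Soy (agree)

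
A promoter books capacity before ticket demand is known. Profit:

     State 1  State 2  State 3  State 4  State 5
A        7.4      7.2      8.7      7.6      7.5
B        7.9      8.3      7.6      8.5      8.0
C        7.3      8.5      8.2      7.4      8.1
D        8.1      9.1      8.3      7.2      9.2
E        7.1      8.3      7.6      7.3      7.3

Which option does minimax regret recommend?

C

Column bests: State 1=8.1, State 2=9.1, State 3=8.7, State 4=8.5, State 5=9.2.
A regrets: 0.7, 1.9, 0.0, 0.9, 1.7 → max 1.9
B regrets: 0.2, 0.8, 1.1, 0.0, 1.2 → max 1.2
C regrets: 0.8, 0.6, 0.5, 1.1, 1.1 → max 1.1
D regrets: 0.0, 0.0, 0.4, 1.3, 0.0 → max 1.3
E regrets: 1.0, 0.8, 1.1, 1.2, 1.9 → max 1.9
Smallest max regret = 1.1 → C.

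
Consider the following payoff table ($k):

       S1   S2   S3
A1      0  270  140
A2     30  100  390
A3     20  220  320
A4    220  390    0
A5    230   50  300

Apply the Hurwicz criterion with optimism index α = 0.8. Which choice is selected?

A1: 0.8·270 + 0.2·0 = 216
A2: 0.8·390 + 0.2·30 = 318
A3: 0.8·320 + 0.2·20 = 260
A4: 0.8·390 + 0.2·0 = 312
A5: 0.8·300 + 0.2·50 = 250
Highest Hurwicz score = 318 → A2.

A2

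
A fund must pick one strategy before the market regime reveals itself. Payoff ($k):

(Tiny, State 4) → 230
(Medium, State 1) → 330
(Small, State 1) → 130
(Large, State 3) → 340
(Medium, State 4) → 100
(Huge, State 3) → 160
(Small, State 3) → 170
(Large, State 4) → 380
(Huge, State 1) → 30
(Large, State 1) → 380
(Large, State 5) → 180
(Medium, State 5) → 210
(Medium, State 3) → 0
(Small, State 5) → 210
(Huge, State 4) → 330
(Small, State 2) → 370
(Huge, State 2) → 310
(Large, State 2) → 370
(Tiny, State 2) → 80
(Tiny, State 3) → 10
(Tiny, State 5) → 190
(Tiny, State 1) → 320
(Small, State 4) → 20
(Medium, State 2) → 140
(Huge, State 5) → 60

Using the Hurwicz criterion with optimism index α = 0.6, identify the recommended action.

Tiny: 0.6·320 + 0.4·10 = 196
Small: 0.6·370 + 0.4·20 = 230
Medium: 0.6·330 + 0.4·0 = 198
Large: 0.6·380 + 0.4·180 = 300
Huge: 0.6·330 + 0.4·30 = 210
Highest Hurwicz score = 300 → Large.

Large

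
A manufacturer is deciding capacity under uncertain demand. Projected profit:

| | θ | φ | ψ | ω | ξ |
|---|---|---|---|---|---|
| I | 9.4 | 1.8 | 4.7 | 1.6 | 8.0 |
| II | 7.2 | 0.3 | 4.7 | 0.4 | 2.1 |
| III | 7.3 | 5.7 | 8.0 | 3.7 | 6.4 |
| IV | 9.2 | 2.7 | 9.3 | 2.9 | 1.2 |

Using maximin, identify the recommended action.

III

Row minima: I=1.6, II=0.3, III=3.7, IV=1.2
Best worst-case = 3.7 → III.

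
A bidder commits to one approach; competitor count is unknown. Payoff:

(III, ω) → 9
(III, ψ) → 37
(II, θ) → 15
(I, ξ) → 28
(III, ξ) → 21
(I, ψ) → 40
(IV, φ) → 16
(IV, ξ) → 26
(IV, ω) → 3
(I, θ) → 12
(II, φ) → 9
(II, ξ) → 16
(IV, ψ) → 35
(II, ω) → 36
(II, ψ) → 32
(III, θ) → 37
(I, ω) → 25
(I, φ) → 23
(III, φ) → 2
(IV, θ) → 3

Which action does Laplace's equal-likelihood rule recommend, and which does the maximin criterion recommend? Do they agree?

laplace → I; maximin → I (agree)

Row averages: I=25.6, II=21.6, III=21.2, IV=16.6
Highest average = 25.6 → I.
Row minima: I=12, II=9, III=2, IV=3
Best worst-case = 12 → I.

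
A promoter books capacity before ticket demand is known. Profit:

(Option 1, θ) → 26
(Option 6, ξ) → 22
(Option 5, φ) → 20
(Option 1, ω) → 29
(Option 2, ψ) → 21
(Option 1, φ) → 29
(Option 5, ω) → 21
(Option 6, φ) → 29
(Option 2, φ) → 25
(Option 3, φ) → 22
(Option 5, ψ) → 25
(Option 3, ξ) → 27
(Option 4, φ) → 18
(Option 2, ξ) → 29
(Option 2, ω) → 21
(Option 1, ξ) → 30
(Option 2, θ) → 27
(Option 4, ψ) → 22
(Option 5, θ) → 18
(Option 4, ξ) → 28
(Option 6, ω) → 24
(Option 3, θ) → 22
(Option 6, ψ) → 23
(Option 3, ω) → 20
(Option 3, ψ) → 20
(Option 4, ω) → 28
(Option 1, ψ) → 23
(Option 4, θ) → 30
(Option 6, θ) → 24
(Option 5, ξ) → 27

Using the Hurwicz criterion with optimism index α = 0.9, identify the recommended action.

Option 1: 0.9·30 + 0.1·23 = 29.3
Option 2: 0.9·29 + 0.1·21 = 28.2
Option 3: 0.9·27 + 0.1·20 = 26.3
Option 4: 0.9·30 + 0.1·18 = 28.8
Option 5: 0.9·27 + 0.1·18 = 26.1
Option 6: 0.9·29 + 0.1·22 = 28.3
Highest Hurwicz score = 29.3 → Option 1.

Option 1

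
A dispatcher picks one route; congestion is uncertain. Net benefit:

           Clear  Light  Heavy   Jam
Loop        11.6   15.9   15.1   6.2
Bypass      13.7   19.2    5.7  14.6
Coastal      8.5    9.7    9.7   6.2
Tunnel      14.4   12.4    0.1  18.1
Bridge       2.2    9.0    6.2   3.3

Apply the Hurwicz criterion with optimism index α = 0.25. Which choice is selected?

Bypass

Loop: 0.25·15.9 + 0.75·6.2 = 8.625
Bypass: 0.25·19.2 + 0.75·5.7 = 9.075
Coastal: 0.25·9.7 + 0.75·6.2 = 7.075
Tunnel: 0.25·18.1 + 0.75·0.1 = 4.6
Bridge: 0.25·9.0 + 0.75·2.2 = 3.9
Highest Hurwicz score = 9.075 → Bypass.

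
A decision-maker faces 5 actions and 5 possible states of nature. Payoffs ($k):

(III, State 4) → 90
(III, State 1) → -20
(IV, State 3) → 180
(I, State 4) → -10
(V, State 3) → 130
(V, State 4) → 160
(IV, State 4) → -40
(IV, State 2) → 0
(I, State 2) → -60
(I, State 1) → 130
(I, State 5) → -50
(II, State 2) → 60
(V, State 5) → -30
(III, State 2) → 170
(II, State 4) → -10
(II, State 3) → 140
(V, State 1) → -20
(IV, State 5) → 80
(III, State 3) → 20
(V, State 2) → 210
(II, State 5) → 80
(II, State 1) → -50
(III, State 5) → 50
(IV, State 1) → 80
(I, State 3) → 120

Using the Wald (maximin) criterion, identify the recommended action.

Row minima: I=-60, II=-50, III=-20, IV=-40, V=-30
Best worst-case = -20 → III.

III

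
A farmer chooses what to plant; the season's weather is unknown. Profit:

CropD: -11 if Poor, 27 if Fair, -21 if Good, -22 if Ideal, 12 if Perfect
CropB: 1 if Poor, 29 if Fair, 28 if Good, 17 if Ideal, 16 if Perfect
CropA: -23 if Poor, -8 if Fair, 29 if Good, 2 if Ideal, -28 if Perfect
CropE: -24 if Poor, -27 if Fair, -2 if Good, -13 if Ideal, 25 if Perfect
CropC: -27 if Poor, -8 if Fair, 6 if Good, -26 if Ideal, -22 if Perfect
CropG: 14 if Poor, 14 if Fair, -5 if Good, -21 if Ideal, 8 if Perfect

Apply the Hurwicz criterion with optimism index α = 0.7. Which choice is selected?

CropB

CropD: 0.7·27 + 0.3·(-22) = 12.3
CropB: 0.7·29 + 0.3·1 = 20.6
CropA: 0.7·29 + 0.3·(-28) = 11.9
CropE: 0.7·25 + 0.3·(-27) = 9.4
CropC: 0.7·6 + 0.3·(-27) = -3.9
CropG: 0.7·14 + 0.3·(-21) = 3.5
Highest Hurwicz score = 20.6 → CropB.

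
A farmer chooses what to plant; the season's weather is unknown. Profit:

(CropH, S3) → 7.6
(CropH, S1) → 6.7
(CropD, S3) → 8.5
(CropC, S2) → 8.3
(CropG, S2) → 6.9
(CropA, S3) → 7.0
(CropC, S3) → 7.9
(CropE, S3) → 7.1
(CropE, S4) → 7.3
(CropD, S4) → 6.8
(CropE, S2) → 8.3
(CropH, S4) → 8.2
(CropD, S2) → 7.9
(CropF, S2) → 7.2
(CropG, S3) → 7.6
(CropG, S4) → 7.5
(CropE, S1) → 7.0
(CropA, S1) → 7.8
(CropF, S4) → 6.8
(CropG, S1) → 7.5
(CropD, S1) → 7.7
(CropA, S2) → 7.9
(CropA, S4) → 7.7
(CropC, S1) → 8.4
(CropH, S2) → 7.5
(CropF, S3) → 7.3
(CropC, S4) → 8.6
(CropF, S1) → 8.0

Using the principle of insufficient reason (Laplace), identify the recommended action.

Row averages: CropA=7.6, CropG=7.375, CropE=7.425, CropF=7.325, CropC=8.3, CropH=7.5, CropD=7.725
Highest average = 8.3 → CropC.

CropC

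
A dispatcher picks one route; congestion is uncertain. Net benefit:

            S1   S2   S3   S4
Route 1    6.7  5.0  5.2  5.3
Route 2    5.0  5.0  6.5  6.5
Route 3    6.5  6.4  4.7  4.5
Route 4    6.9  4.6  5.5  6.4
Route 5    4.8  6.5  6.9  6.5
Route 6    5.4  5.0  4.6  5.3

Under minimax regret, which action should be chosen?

Column bests: S1=6.9, S2=6.5, S3=6.9, S4=6.5.
Route 1 regrets: 0.2, 1.5, 1.7, 1.2 → max 1.7
Route 2 regrets: 1.9, 1.5, 0.4, 0.0 → max 1.9
Route 3 regrets: 0.4, 0.1, 2.2, 2.0 → max 2.2
Route 4 regrets: 0.0, 1.9, 1.4, 0.1 → max 1.9
Route 5 regrets: 2.1, 0.0, 0.0, 0.0 → max 2.1
Route 6 regrets: 1.5, 1.5, 2.3, 1.2 → max 2.3
Smallest max regret = 1.7 → Route 1.

Route 1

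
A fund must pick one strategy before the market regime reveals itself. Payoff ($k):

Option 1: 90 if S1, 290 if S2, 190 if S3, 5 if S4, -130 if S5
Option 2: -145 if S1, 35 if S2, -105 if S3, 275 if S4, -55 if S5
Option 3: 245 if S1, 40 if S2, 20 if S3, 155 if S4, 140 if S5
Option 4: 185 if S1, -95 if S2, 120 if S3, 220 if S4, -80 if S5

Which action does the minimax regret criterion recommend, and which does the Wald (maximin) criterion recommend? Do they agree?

minimax regret → Option 3; maximin → Option 3 (agree)

Column bests: S1=245, S2=290, S3=190, S4=275, S5=140.
Option 1 regrets: 155, 0, 0, 270, 270 → max 270
Option 2 regrets: 390, 255, 295, 0, 195 → max 390
Option 3 regrets: 0, 250, 170, 120, 0 → max 250
Option 4 regrets: 60, 385, 70, 55, 220 → max 385
Smallest max regret = 250 → Option 3.
Row minima: Option 1=-130, Option 2=-145, Option 3=20, Option 4=-95
Best worst-case = 20 → Option 3.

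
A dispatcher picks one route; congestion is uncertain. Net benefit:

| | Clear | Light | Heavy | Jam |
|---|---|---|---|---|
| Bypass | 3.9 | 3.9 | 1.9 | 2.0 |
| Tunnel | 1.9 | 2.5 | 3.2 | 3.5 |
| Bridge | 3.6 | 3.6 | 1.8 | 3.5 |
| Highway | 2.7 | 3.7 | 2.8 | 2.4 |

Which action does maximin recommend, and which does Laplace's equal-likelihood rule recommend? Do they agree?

Row minima: Bypass=1.9, Tunnel=1.9, Bridge=1.8, Highway=2.4
Best worst-case = 2.4 → Highway.
Row averages: Bypass=2.925, Tunnel=2.775, Bridge=3.125, Highway=2.9
Highest average = 3.125 → Bridge.

maximin → Highway; laplace → Bridge (disagree)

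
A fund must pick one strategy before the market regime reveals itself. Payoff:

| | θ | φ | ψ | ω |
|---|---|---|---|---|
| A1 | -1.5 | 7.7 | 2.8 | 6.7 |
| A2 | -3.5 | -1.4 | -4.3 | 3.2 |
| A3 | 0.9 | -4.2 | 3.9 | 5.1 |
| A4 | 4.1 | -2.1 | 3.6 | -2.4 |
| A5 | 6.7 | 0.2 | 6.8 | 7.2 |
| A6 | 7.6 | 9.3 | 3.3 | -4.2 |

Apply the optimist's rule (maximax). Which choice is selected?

A6

Row maxima: A1=7.7, A2=3.2, A3=5.1, A4=4.1, A5=7.2, A6=9.3
Best best-case = 9.3 → A6.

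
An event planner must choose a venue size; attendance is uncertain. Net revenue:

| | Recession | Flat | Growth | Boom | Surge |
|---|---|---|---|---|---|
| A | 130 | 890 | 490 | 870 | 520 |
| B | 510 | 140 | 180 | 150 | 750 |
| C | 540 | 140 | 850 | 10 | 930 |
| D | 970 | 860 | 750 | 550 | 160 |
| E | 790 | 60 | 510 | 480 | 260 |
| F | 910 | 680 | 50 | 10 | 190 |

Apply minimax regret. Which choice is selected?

Column bests: Recession=970, Flat=890, Growth=850, Boom=870, Surge=930.
A regrets: 840, 0, 360, 0, 410 → max 840
B regrets: 460, 750, 670, 720, 180 → max 750
C regrets: 430, 750, 0, 860, 0 → max 860
D regrets: 0, 30, 100, 320, 770 → max 770
E regrets: 180, 830, 340, 390, 670 → max 830
F regrets: 60, 210, 800, 860, 740 → max 860
Smallest max regret = 750 → B.

B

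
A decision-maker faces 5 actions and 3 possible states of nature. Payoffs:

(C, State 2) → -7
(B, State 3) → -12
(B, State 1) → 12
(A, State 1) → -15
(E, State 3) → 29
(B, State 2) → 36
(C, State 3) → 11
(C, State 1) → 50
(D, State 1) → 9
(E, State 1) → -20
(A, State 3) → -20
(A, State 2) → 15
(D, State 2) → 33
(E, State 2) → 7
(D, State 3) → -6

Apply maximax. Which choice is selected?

C

Row maxima: A=15, B=36, C=50, D=33, E=29
Best best-case = 50 → C.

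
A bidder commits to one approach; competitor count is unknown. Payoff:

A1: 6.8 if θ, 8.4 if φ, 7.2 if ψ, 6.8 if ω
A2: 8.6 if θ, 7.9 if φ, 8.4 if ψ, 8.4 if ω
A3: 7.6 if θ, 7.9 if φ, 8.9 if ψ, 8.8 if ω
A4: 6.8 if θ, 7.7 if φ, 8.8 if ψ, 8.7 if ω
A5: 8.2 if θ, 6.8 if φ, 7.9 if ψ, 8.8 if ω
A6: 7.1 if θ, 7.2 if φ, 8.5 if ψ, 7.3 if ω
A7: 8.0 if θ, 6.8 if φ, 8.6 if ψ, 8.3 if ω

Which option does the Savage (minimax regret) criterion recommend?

Column bests: θ=8.6, φ=8.4, ψ=8.9, ω=8.8.
A1 regrets: 1.8, 0.0, 1.7, 2.0 → max 2.0
A2 regrets: 0.0, 0.5, 0.5, 0.4 → max 0.5
A3 regrets: 1.0, 0.5, 0.0, 0.0 → max 1.0
A4 regrets: 1.8, 0.7, 0.1, 0.1 → max 1.8
A5 regrets: 0.4, 1.6, 1.0, 0.0 → max 1.6
A6 regrets: 1.5, 1.2, 0.4, 1.5 → max 1.5
A7 regrets: 0.6, 1.6, 0.3, 0.5 → max 1.6
Smallest max regret = 0.5 → A2.

A2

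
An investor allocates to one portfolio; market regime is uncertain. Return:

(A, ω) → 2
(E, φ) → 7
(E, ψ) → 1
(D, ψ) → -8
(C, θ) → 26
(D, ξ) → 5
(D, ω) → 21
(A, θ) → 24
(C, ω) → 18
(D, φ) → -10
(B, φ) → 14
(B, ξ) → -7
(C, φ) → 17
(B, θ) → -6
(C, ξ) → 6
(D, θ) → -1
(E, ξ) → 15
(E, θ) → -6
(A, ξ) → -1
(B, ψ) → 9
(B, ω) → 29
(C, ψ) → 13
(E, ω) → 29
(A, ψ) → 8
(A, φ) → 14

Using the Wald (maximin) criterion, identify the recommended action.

C

Row minima: A=-1, B=-7, C=6, D=-10, E=-6
Best worst-case = 6 → C.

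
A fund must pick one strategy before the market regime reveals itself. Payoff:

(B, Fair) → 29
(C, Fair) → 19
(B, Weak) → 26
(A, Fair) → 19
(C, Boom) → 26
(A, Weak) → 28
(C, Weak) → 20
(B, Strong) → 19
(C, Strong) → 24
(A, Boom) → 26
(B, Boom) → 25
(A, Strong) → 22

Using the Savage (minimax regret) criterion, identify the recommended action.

Column bests: Weak=28, Fair=29, Strong=24, Boom=26.
A regrets: 0, 10, 2, 0 → max 10
B regrets: 2, 0, 5, 1 → max 5
C regrets: 8, 10, 0, 0 → max 10
Smallest max regret = 5 → B.

B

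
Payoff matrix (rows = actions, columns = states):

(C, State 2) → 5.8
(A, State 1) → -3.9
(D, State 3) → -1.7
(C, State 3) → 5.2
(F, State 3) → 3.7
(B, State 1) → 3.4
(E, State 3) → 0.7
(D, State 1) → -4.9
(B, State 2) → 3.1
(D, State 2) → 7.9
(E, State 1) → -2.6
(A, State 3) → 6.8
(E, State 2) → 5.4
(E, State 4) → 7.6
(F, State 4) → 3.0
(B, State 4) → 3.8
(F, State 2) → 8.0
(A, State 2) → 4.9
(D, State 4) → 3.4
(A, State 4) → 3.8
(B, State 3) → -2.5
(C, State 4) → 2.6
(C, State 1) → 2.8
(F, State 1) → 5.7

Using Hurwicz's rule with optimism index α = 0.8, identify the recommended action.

F

A: 0.8·6.8 + 0.2·(-3.9) = 4.66
B: 0.8·3.8 + 0.2·(-2.5) = 2.54
C: 0.8·5.8 + 0.2·2.6 = 5.16
D: 0.8·7.9 + 0.2·(-4.9) = 5.34
E: 0.8·7.6 + 0.2·(-2.6) = 5.56
F: 0.8·8.0 + 0.2·3.0 = 7
Highest Hurwicz score = 7 → F.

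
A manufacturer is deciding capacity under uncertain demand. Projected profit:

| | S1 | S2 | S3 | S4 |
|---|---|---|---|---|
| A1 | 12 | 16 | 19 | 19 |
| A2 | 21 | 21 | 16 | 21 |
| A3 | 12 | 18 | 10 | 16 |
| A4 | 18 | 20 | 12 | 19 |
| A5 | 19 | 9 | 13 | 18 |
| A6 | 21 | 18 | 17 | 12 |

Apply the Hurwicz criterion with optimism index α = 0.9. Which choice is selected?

A1: 0.9·19 + 0.1·12 = 18.3
A2: 0.9·21 + 0.1·16 = 20.5
A3: 0.9·18 + 0.1·10 = 17.2
A4: 0.9·20 + 0.1·12 = 19.2
A5: 0.9·19 + 0.1·9 = 18
A6: 0.9·21 + 0.1·12 = 20.1
Highest Hurwicz score = 20.5 → A2.

A2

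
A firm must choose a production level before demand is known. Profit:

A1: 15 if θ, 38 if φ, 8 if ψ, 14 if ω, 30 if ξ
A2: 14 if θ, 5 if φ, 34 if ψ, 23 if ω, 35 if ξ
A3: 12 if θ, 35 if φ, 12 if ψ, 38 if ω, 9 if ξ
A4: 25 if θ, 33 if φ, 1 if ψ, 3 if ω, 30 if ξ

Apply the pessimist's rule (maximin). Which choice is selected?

A3

Row minima: A1=8, A2=5, A3=9, A4=1
Best worst-case = 9 → A3.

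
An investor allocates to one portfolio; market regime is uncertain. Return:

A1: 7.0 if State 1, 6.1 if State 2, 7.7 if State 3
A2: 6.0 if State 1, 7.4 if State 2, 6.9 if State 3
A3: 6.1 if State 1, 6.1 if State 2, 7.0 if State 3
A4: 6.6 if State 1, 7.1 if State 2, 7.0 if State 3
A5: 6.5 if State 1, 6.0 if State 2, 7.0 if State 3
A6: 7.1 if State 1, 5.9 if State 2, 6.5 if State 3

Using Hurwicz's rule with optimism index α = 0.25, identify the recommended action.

A1: 0.25·7.7 + 0.75·6.1 = 6.5
A2: 0.25·7.4 + 0.75·6.0 = 6.35
A3: 0.25·7.0 + 0.75·6.1 = 6.325
A4: 0.25·7.1 + 0.75·6.6 = 6.725
A5: 0.25·7.0 + 0.75·6.0 = 6.25
A6: 0.25·7.1 + 0.75·5.9 = 6.2
Highest Hurwicz score = 6.725 → A4.

A4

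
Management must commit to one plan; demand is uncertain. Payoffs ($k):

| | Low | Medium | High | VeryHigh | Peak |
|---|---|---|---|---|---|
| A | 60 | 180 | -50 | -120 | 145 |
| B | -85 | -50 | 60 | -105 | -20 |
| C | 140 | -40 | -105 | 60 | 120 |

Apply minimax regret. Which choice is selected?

A

Column bests: Low=140, Medium=180, High=60, VeryHigh=60, Peak=145.
A regrets: 80, 0, 110, 180, 0 → max 180
B regrets: 225, 230, 0, 165, 165 → max 230
C regrets: 0, 220, 165, 0, 25 → max 220
Smallest max regret = 180 → A.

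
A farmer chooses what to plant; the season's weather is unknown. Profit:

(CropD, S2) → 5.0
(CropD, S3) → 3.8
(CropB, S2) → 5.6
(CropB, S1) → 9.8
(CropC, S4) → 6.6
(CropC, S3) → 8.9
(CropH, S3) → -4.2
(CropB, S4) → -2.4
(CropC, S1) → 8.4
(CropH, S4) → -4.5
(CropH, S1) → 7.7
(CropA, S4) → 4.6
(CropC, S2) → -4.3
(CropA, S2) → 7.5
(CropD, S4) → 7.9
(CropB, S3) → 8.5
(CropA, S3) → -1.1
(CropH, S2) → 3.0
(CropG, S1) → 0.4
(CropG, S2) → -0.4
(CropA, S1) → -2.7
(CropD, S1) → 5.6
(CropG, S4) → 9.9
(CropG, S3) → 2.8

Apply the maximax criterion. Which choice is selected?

CropG

Row maxima: CropH=7.7, CropG=9.9, CropD=7.9, CropB=9.8, CropA=7.5, CropC=8.9
Best best-case = 9.9 → CropG.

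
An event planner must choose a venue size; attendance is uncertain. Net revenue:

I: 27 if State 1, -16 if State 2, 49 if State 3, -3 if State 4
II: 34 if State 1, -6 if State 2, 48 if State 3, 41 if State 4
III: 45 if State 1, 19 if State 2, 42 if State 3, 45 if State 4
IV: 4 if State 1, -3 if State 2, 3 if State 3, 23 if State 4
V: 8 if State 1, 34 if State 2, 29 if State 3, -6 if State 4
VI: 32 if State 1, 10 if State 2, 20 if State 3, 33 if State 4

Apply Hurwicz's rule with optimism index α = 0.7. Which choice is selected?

III

I: 0.7·49 + 0.3·(-16) = 29.5
II: 0.7·48 + 0.3·(-6) = 31.8
III: 0.7·45 + 0.3·19 = 37.2
IV: 0.7·23 + 0.3·(-3) = 15.2
V: 0.7·34 + 0.3·(-6) = 22
VI: 0.7·33 + 0.3·10 = 26.1
Highest Hurwicz score = 37.2 → III.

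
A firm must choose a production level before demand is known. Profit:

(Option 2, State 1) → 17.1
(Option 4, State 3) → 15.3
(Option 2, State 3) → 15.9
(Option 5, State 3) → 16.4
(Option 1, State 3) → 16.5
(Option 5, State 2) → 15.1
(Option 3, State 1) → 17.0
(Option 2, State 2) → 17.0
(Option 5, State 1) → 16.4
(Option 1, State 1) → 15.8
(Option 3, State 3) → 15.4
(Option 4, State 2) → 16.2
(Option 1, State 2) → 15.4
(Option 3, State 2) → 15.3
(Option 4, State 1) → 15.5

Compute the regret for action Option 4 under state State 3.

1.2

Best payoff under State 3 is 16.5.
Regret = 16.5 − 15.3 = 1.2.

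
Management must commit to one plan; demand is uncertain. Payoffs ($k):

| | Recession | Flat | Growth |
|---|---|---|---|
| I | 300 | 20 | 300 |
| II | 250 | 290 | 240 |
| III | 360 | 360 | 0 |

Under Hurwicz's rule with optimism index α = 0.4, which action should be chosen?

II

I: 0.4·300 + 0.6·20 = 132
II: 0.4·290 + 0.6·240 = 260
III: 0.4·360 + 0.6·0 = 144
Highest Hurwicz score = 260 → II.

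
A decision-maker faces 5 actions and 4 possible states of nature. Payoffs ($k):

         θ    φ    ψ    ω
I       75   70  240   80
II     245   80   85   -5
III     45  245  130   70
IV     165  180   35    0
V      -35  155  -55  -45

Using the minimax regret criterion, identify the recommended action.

Column bests: θ=245, φ=245, ψ=240, ω=80.
I regrets: 170, 175, 0, 0 → max 175
II regrets: 0, 165, 155, 85 → max 165
III regrets: 200, 0, 110, 10 → max 200
IV regrets: 80, 65, 205, 80 → max 205
V regrets: 280, 90, 295, 125 → max 295
Smallest max regret = 165 → II.

II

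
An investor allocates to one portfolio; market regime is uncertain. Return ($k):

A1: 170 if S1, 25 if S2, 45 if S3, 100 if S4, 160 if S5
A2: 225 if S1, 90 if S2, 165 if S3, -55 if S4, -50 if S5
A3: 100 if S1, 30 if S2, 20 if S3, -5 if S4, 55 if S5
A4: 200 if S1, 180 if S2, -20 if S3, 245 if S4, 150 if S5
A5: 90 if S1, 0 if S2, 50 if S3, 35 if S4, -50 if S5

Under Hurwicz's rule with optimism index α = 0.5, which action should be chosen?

A4

A1: 0.5·170 + 0.5·25 = 97.5
A2: 0.5·225 + 0.5·(-55) = 85
A3: 0.5·100 + 0.5·(-5) = 47.5
A4: 0.5·245 + 0.5·(-20) = 112.5
A5: 0.5·90 + 0.5·(-50) = 20
Highest Hurwicz score = 112.5 → A4.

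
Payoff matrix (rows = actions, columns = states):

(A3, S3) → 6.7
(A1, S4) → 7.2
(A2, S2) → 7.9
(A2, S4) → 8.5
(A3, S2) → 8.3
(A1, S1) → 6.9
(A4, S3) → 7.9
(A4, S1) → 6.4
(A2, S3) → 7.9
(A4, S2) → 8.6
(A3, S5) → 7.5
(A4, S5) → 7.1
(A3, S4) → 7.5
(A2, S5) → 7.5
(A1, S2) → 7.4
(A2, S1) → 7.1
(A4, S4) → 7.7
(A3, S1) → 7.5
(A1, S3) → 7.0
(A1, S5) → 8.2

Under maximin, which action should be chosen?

Row minima: A1=6.9, A2=7.1, A3=6.7, A4=6.4
Best worst-case = 7.1 → A2.

A2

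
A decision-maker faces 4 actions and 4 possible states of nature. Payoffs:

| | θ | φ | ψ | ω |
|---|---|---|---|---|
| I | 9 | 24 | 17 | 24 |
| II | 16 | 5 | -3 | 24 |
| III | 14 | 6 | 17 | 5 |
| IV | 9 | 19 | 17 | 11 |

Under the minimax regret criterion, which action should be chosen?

I

Column bests: θ=16, φ=24, ψ=17, ω=24.
I regrets: 7, 0, 0, 0 → max 7
II regrets: 0, 19, 20, 0 → max 20
III regrets: 2, 18, 0, 19 → max 19
IV regrets: 7, 5, 0, 13 → max 13
Smallest max regret = 7 → I.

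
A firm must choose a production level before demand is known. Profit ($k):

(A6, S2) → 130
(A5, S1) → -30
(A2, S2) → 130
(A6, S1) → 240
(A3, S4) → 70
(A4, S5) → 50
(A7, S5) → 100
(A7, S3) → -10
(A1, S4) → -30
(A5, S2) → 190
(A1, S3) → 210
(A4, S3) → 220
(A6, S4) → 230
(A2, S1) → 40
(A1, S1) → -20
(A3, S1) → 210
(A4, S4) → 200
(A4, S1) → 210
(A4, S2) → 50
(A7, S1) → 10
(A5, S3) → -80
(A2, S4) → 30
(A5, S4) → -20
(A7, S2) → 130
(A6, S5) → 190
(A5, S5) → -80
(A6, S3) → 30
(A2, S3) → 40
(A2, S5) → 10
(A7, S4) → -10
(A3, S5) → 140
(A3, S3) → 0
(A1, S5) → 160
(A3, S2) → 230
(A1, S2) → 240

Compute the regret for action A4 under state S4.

30

Best payoff under S4 is 230.
Regret = 230 − 200 = 30.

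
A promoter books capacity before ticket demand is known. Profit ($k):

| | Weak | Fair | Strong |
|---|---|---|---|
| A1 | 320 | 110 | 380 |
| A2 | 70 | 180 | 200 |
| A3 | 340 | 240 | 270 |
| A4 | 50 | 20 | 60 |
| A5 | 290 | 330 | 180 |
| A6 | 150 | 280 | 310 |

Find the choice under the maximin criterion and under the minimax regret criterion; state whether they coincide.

maximin → A3; minimax regret → A3 (agree)

Row minima: A1=110, A2=70, A3=240, A4=20, A5=180, A6=150
Best worst-case = 240 → A3.
Column bests: Weak=340, Fair=330, Strong=380.
A1 regrets: 20, 220, 0 → max 220
A2 regrets: 270, 150, 180 → max 270
A3 regrets: 0, 90, 110 → max 110
A4 regrets: 290, 310, 320 → max 320
A5 regrets: 50, 0, 200 → max 200
A6 regrets: 190, 50, 70 → max 190
Smallest max regret = 110 → A3.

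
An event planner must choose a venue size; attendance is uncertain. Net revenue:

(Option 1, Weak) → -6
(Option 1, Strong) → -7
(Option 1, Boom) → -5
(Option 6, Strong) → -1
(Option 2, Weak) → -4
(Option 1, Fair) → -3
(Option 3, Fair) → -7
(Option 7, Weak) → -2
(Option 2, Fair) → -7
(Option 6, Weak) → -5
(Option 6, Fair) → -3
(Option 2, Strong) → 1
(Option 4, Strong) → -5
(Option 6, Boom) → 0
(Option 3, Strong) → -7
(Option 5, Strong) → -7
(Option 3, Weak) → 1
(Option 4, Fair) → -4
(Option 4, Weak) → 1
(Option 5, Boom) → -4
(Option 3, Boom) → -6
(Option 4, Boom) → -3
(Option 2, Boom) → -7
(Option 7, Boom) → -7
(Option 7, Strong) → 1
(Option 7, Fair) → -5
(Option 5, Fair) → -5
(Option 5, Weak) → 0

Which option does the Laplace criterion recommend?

Option 6

Row averages: Option 1=-5.25, Option 2=-4.25, Option 3=-4.75, Option 4=-2.75, Option 5=-4, Option 6=-2.25, Option 7=-3.25
Highest average = -2.25 → Option 6.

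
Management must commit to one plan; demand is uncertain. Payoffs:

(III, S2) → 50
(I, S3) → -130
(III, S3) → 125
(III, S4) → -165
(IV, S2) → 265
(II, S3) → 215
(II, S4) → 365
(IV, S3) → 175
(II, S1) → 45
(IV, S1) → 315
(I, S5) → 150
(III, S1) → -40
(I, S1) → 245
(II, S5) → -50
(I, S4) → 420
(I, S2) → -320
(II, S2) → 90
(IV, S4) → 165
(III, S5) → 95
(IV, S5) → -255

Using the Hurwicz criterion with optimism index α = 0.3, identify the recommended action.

I: 0.3·420 + 0.7·(-320) = -98
II: 0.3·365 + 0.7·(-50) = 74.5
III: 0.3·125 + 0.7·(-165) = -78
IV: 0.3·315 + 0.7·(-255) = -84
Highest Hurwicz score = 74.5 → II.

II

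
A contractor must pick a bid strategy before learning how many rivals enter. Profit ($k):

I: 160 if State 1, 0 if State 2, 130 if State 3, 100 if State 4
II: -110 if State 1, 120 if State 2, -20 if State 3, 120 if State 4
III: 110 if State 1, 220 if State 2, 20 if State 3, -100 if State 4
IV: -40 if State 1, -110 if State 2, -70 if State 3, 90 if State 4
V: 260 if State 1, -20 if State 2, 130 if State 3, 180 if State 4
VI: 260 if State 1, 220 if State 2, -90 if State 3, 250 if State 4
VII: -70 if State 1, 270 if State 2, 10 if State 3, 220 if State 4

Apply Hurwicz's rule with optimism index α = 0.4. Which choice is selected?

V

I: 0.4·160 + 0.6·0 = 64
II: 0.4·120 + 0.6·(-110) = -18
III: 0.4·220 + 0.6·(-100) = 28
IV: 0.4·90 + 0.6·(-110) = -30
V: 0.4·260 + 0.6·(-20) = 92
VI: 0.4·260 + 0.6·(-90) = 50
VII: 0.4·270 + 0.6·(-70) = 66
Highest Hurwicz score = 92 → V.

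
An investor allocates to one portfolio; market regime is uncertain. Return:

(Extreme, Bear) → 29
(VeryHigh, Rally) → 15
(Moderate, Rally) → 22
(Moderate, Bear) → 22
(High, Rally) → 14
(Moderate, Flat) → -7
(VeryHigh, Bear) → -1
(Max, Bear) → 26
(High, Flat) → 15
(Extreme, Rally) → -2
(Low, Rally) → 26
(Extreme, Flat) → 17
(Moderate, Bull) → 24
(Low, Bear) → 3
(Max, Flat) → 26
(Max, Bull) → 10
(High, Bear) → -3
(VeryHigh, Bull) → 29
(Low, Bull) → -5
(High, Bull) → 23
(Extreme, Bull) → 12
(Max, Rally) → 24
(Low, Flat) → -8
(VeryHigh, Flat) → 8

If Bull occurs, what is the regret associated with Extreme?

17

Best payoff under Bull is 29.
Regret = 29 − 12 = 17.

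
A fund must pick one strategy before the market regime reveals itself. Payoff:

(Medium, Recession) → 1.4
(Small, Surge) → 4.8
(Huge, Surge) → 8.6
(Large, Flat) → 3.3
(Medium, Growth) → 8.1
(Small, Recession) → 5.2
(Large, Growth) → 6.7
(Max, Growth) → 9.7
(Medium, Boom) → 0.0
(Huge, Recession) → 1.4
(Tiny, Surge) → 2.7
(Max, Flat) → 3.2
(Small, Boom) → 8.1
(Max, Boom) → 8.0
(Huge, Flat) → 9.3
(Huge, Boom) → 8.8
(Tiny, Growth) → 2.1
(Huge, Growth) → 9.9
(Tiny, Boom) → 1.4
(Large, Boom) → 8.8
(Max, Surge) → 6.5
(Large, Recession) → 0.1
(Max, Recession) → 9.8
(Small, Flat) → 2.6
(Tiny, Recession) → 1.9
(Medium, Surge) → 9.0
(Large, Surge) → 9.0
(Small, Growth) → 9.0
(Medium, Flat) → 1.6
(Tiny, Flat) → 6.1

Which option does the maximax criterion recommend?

Huge

Row maxima: Tiny=6.1, Small=9.0, Medium=9.0, Large=9.0, Huge=9.9, Max=9.8
Best best-case = 9.9 → Huge.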